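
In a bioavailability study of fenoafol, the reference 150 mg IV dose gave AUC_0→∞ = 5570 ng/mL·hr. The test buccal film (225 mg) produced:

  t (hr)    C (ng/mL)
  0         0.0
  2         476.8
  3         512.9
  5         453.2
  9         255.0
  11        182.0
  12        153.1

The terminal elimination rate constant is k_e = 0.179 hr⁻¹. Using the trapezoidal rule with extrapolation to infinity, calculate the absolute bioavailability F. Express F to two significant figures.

Trapezoidal AUC_0→12 (buccal film):
  [0→2]: (0.0+476.8)/2 × 2 = 476.8
  [2→3]: (476.8+512.9)/2 × 1 = 494.85
  [3→5]: (512.9+453.2)/2 × 2 = 966.1
  [5→9]: (453.2+255.0)/2 × 4 = 1416.4
  [9→11]: (255.0+182.0)/2 × 2 = 437.0
  [11→12]: (182.0+153.1)/2 × 1 = 167.55
  Sum = 3958.7 ng/mL·hr
Tail: C_last/k_e = 153.1/0.179 = 855.307
AUC_0→∞ (buccal film) = 3958.7 + 855.307 = 4814.007 ng/mL·hr
F = (AUC_ev/D_ev)/(AUC_iv/D_iv) = (4814.007/225)/(5570/150) = 21.3956/37.1333 = 0.5762

F = 0.58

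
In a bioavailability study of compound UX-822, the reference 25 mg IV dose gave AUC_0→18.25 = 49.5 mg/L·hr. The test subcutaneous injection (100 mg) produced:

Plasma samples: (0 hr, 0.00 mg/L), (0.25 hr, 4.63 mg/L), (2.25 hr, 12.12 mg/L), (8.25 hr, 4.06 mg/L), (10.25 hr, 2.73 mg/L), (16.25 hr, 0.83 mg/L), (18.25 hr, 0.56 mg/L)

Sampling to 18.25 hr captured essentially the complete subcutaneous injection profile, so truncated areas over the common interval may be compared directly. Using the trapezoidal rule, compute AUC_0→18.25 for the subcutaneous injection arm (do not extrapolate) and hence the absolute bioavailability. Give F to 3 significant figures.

Trapezoidal AUC_0→18.25 (subcutaneous injection):
  [0→0.25]: (0.00+4.63)/2 × 0.25 = 0.57875
  [0.25→2.25]: (4.63+12.12)/2 × 2 = 16.75
  [2.25→8.25]: (12.12+4.06)/2 × 6 = 48.54
  [8.25→10.25]: (4.06+2.73)/2 × 2 = 6.79
  [10.25→16.25]: (2.73+0.83)/2 × 6 = 10.68
  [16.25→18.25]: (0.83+0.56)/2 × 2 = 1.39
  Sum = 84.72875 mg/L·hr
F = (AUC_ev/D_ev)/(AUC_iv/D_iv) = (84.72875/100)/(49.5/25) = 0.8472875/1.98 = 0.4279

F = 0.428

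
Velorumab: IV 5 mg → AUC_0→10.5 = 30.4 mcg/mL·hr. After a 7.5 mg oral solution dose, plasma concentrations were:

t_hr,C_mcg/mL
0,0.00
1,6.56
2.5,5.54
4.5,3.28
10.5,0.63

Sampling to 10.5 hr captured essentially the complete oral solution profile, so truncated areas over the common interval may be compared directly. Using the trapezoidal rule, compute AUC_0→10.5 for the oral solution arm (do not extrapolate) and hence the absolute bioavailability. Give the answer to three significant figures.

Trapezoidal AUC_0→10.5 (oral solution):
  [0→1]: (0.00+6.56)/2 × 1 = 3.28
  [1→2.5]: (6.56+5.54)/2 × 1.5 = 9.075
  [2.5→4.5]: (5.54+3.28)/2 × 2 = 8.82
  [4.5→10.5]: (3.28+0.63)/2 × 6 = 11.73
  Sum = 32.905 mcg/mL·hr
F = (AUC_ev/D_ev)/(AUC_iv/D_iv) = (32.905/7.5)/(30.4/5) = 4.38733/6.08 = 0.7216

F = 0.722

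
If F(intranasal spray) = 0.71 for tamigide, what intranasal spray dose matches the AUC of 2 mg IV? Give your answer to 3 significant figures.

For equal systemic exposure: F × D_ev = D_iv
D_ev = D_iv / F = 2 / 0.71 = 2.8169 mg

D_intranasal = 2.82 mg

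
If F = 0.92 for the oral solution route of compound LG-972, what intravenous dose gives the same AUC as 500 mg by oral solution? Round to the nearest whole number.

Systemic exposure from an extravascular dose = F × D_ev, so the equivalent IV dose is F × D_ev.
D_iv = F × D_ev = 0.92 × 500 = 460 mg

D_iv = 460 mg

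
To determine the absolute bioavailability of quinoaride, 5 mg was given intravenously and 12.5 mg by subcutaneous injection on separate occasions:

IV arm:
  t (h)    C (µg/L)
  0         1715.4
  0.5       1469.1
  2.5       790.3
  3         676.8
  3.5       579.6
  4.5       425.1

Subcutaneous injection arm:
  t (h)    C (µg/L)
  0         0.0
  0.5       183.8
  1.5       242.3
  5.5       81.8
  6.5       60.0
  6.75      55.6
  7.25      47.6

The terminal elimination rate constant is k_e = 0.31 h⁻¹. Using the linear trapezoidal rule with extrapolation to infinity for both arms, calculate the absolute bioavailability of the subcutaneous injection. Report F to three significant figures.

F = 0.0836

Trapezoidal AUC_0→4.5 (IV):
  [0→0.5]: (1715.4+1469.1)/2 × 0.5 = 796.125
  [0.5→2.5]: (1469.1+790.3)/2 × 2 = 2259.4
  [2.5→3]: (790.3+676.8)/2 × 0.5 = 366.775
  [3→3.5]: (676.8+579.6)/2 × 0.5 = 314.1
  [3.5→4.5]: (579.6+425.1)/2 × 1 = 502.35
  Sum = 4238.75 µg/L·h
IV tail: 425.1/0.31 = 1371.290; AUC_iv,0→∞ = 4238.75 + 1371.290 = 5610.04 µg/L·h
Trapezoidal AUC_0→7.25 (subcutaneous injection):
  [0→0.5]: (0.0+183.8)/2 × 0.5 = 45.95
  [0.5→1.5]: (183.8+242.3)/2 × 1 = 213.05
  [1.5→5.5]: (242.3+81.8)/2 × 4 = 648.2
  [5.5→6.5]: (81.8+60.0)/2 × 1 = 70.9
  [6.5→6.75]: (60.0+55.6)/2 × 0.25 = 14.45
  [6.75→7.25]: (55.6+47.6)/2 × 0.5 = 25.8
  Sum = 1018.35 µg/L·h
subcutaneous injection tail: 47.6/0.31 = 153.548; AUC_ev,0→∞ = 1018.35 + 153.548 = 1171.898 µg/L·h
F = (AUC_ev/D_ev)/(AUC_iv/D_iv) = (1171.898/12.5)/(5610.04/5) = 93.75184/1122.008 = 0.0836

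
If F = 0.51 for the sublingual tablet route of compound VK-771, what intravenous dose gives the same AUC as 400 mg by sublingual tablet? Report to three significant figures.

D_iv = 204 mg

Systemic exposure from an extravascular dose = F × D_ev, so the equivalent IV dose is F × D_ev.
D_iv = F × D_ev = 0.51 × 400 = 204 mg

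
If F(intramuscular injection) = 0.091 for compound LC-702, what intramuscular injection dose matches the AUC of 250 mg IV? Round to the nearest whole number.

For equal systemic exposure: F × D_ev = D_iv
D_ev = D_iv / F = 250 / 0.091 = 2747.25 mg

D_intramuscular = 2747 mg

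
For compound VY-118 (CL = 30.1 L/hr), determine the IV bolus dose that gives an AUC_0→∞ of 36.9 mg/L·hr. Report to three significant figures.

Dose_iv = CL × AUC_0→∞
     = 30.1 × 36.9 = 1110.69 mg

Dose = 1110 mg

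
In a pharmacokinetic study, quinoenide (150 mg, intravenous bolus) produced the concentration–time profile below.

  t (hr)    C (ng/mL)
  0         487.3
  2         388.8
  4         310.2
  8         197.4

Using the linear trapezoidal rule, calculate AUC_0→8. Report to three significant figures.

AUC = 2590 ng/mL·hr

Trapezoidal AUC_0→8:
  [0→2]: (487.3+388.8)/2 × 2 = 876.1
  [2→4]: (388.8+310.2)/2 × 2 = 699.0
  [4→8]: (310.2+197.4)/2 × 4 = 1015.2
  Sum = 2590.3 ng/mL·hr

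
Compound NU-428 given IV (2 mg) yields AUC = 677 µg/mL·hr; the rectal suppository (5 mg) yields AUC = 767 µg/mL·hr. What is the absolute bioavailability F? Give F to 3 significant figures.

F = 0.453

F = (AUC_ev / D_ev) / (AUC_iv / D_iv)
  = (767/5) / (677/2)
  = 153.4 / 338.5 = 0.4532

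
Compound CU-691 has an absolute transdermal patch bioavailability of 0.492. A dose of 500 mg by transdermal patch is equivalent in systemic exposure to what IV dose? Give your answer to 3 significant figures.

Systemic exposure from an extravascular dose = F × D_ev, so the equivalent IV dose is F × D_ev.
D_iv = F × D_ev = 0.492 × 500 = 246 mg

D_iv = 246 mg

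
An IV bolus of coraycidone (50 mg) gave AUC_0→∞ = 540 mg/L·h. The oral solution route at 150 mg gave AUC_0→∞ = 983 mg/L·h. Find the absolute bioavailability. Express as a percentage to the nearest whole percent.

F = 61%

F = (AUC_ev / D_ev) / (AUC_iv / D_iv)
  = (983/150) / (540/50)
  = 6.55333 / 10.8 = 0.6068
  = 60.68%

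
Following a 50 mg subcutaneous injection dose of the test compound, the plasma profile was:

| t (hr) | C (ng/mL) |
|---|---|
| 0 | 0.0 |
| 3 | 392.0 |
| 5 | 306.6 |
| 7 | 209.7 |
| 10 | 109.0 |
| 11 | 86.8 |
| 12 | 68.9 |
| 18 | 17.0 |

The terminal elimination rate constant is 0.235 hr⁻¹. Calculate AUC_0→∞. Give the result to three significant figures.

Trapezoidal AUC_0→18:
  [0→3]: (0.0+392.0)/2 × 3 = 588.0
  [3→5]: (392.0+306.6)/2 × 2 = 698.6
  [5→7]: (306.6+209.7)/2 × 2 = 516.3
  [7→10]: (209.7+109.0)/2 × 3 = 478.05
  [10→11]: (109.0+86.8)/2 × 1 = 97.9
  [11→12]: (86.8+68.9)/2 × 1 = 77.85
  [12→18]: (68.9+17.0)/2 × 6 = 257.7
  Sum = 2714.4 ng/mL·hr
Extrapolated tail: C_last / k_e = 17.0 / 0.235 = 72.340
AUC_0→∞ = 2714.4 + 72.340 = 2786.74 ng/mL·hr

AUC = 2790 ng/mL·hr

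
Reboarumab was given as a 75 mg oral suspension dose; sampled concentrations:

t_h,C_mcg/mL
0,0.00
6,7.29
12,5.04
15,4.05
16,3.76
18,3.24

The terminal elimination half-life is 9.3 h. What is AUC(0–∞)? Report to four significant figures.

Trapezoidal AUC_0→18:
  [0→6]: (0.00+7.29)/2 × 6 = 21.87
  [6→12]: (7.29+5.04)/2 × 6 = 36.99
  [12→15]: (5.04+4.05)/2 × 3 = 13.635
  [15→16]: (4.05+3.76)/2 × 1 = 3.905
  [16→18]: (3.76+3.24)/2 × 2 = 7.0
  Sum = 83.4 mcg/mL·h
k_e = ln2 / t½ = 0.693147 / 9.3 = 0.0745 h^-1
Extrapolated tail: C_last / k_e = 3.24 / 0.0745 = 43.490
AUC_0→∞ = 83.4 + 43.490 = 126.89 mcg/mL·h

AUC = 126.9 mcg/mL·h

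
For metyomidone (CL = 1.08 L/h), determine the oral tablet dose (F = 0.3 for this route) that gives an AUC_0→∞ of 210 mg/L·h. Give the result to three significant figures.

Dose = CL × AUC_0→∞ / F
     = 1.08 × 210 / 0.3 = 756 mg

Dose = 756 mg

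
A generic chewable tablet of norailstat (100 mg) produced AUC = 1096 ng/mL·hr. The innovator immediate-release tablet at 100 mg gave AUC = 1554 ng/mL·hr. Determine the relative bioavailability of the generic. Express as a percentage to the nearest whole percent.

F_rel = (AUC_test/D_test) / (AUC_ref/D_ref)
      = (1096/100) / (1554/100)
      = 10.96 / 15.54 = 0.7053 = 70.53%

F_rel = 71%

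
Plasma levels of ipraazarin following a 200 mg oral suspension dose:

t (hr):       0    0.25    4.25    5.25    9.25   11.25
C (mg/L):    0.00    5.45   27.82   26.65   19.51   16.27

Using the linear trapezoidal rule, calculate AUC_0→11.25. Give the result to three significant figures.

Trapezoidal AUC_0→11.25:
  [0→0.25]: (0.00+5.45)/2 × 0.25 = 0.68125
  [0.25→4.25]: (5.45+27.82)/2 × 4 = 66.54
  [4.25→5.25]: (27.82+26.65)/2 × 1 = 27.235
  [5.25→9.25]: (26.65+19.51)/2 × 4 = 92.32
  [9.25→11.25]: (19.51+16.27)/2 × 2 = 35.78
  Sum = 222.55625 mg/L·hr

AUC = 223 mg/L·hr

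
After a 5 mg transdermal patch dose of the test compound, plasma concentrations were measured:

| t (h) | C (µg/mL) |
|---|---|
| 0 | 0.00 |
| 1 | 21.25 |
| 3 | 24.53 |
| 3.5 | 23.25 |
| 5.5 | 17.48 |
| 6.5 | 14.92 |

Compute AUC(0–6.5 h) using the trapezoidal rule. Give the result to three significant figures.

Trapezoidal AUC_0→6.5:
  [0→1]: (0.00+21.25)/2 × 1 = 10.625
  [1→3]: (21.25+24.53)/2 × 2 = 45.78
  [3→3.5]: (24.53+23.25)/2 × 0.5 = 11.945
  [3.5→5.5]: (23.25+17.48)/2 × 2 = 40.73
  [5.5→6.5]: (17.48+14.92)/2 × 1 = 16.2
  Sum = 125.28 µg/mL·h

AUC = 125 µg/mL·h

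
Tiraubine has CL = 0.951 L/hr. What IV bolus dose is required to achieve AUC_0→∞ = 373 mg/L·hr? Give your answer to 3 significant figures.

Dose = 355 mg

Dose_iv = CL × AUC_0→∞
     = 0.951 × 373 = 354.723 mg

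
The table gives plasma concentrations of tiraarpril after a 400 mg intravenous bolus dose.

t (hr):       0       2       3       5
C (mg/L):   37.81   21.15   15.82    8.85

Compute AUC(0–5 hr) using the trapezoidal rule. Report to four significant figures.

AUC = 102.1 mg/L·hr

Trapezoidal AUC_0→5:
  [0→2]: (37.81+21.15)/2 × 2 = 58.96
  [2→3]: (21.15+15.82)/2 × 1 = 18.485
  [3→5]: (15.82+8.85)/2 × 2 = 24.67
  Sum = 102.115 mg/L·hr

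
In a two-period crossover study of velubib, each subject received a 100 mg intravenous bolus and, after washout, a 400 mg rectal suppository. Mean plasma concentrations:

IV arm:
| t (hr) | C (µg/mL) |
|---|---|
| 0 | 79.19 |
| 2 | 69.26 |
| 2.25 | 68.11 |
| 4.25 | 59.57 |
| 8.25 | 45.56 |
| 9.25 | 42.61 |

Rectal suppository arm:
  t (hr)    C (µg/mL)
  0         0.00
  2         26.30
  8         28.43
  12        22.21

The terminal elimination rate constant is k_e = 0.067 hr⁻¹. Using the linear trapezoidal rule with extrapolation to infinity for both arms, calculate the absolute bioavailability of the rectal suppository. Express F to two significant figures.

F = 0.13

Trapezoidal AUC_0→9.25 (IV):
  [0→2]: (79.19+69.26)/2 × 2 = 148.45
  [2→2.25]: (69.26+68.11)/2 × 0.25 = 17.17125
  [2.25→4.25]: (68.11+59.57)/2 × 2 = 127.68
  [4.25→8.25]: (59.57+45.56)/2 × 4 = 210.26
  [8.25→9.25]: (45.56+42.61)/2 × 1 = 44.085
  Sum = 547.64625 µg/mL·hr
IV tail: 42.61/0.067 = 635.970; AUC_iv,0→∞ = 547.64625 + 635.970 = 1183.61625 µg/mL·hr
Trapezoidal AUC_0→12 (rectal suppository):
  [0→2]: (0.00+26.30)/2 × 2 = 26.3
  [2→8]: (26.30+28.43)/2 × 6 = 164.19
  [8→12]: (28.43+22.21)/2 × 4 = 101.28
  Sum = 291.77 µg/mL·hr
rectal suppository tail: 22.21/0.067 = 331.493; AUC_ev,0→∞ = 291.77 + 331.493 = 623.263 µg/mL·hr
F = (AUC_ev/D_ev)/(AUC_iv/D_iv) = (623.263/400)/(1183.61625/100) = 1.5581575/11.8362 = 0.1316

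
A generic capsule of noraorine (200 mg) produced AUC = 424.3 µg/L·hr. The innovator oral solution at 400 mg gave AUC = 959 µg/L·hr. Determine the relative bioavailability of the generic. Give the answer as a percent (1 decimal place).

F_rel = (AUC_test/D_test) / (AUC_ref/D_ref)
      = (424.3/200) / (959/400)
      = 2.1215 / 2.3975 = 0.8849 = 88.49%

F_rel = 88.5%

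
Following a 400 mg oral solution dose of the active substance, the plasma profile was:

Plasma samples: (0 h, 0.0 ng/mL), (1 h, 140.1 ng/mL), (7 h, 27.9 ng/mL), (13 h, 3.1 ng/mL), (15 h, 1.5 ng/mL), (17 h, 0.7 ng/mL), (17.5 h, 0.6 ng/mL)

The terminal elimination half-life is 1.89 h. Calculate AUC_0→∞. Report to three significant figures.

Trapezoidal AUC_0→17.5:
  [0→1]: (0.0+140.1)/2 × 1 = 70.05
  [1→7]: (140.1+27.9)/2 × 6 = 504.0
  [7→13]: (27.9+3.1)/2 × 6 = 93.0
  [13→15]: (3.1+1.5)/2 × 2 = 4.6
  [15→17]: (1.5+0.7)/2 × 2 = 2.2
  [17→17.5]: (0.7+0.6)/2 × 0.5 = 0.325
  Sum = 674.175 ng/mL·h
k_e = ln2 / t½ = 0.693147 / 1.89 = 0.3667 h^-1
Extrapolated tail: C_last / k_e = 0.6 / 0.3667 = 1.636
AUC_0→∞ = 674.175 + 1.636 = 675.811 ng/mL·h

AUC = 676 ng/mL·h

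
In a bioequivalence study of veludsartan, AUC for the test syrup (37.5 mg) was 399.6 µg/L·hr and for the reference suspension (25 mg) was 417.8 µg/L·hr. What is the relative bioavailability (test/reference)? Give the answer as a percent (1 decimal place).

F_rel = 63.8%

F_rel = (AUC_test/D_test) / (AUC_ref/D_ref)
      = (399.6/37.5) / (417.8/25)
      = 10.656 / 16.712 = 0.6376 = 63.76%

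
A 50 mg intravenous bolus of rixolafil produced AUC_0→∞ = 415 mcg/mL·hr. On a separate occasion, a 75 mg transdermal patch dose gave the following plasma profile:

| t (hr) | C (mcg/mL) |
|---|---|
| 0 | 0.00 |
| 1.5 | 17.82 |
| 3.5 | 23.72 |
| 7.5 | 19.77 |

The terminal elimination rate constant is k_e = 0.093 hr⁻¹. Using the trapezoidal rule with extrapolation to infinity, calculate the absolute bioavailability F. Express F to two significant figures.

F = 0.57

Trapezoidal AUC_0→7.5 (transdermal patch):
  [0→1.5]: (0.00+17.82)/2 × 1.5 = 13.365
  [1.5→3.5]: (17.82+23.72)/2 × 2 = 41.54
  [3.5→7.5]: (23.72+19.77)/2 × 4 = 86.98
  Sum = 141.885 mcg/mL·hr
Tail: C_last/k_e = 19.77/0.093 = 212.581
AUC_0→∞ (transdermal patch) = 141.885 + 212.581 = 354.466 mcg/mL·hr
F = (AUC_ev/D_ev)/(AUC_iv/D_iv) = (354.466/75)/(415/50) = 4.72621/8.3 = 0.5694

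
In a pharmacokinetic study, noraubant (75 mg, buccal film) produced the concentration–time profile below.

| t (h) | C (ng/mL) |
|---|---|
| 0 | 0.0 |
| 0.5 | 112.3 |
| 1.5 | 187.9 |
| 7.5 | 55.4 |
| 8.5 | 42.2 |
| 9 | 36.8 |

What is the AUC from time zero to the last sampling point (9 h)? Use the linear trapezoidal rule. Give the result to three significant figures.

Trapezoidal AUC_0→9:
  [0→0.5]: (0.0+112.3)/2 × 0.5 = 28.075
  [0.5→1.5]: (112.3+187.9)/2 × 1 = 150.1
  [1.5→7.5]: (187.9+55.4)/2 × 6 = 729.9
  [7.5→8.5]: (55.4+42.2)/2 × 1 = 48.8
  [8.5→9]: (42.2+36.8)/2 × 0.5 = 19.75
  Sum = 976.625 ng/mL·h

AUC = 977 ng/mL·h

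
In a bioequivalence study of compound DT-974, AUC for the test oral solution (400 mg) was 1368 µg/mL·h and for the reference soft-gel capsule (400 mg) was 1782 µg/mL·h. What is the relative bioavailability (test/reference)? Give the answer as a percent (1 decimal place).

F_rel = (AUC_test/D_test) / (AUC_ref/D_ref)
      = (1368/400) / (1782/400)
      = 3.42 / 4.455 = 0.7677 = 76.77%

F_rel = 76.8%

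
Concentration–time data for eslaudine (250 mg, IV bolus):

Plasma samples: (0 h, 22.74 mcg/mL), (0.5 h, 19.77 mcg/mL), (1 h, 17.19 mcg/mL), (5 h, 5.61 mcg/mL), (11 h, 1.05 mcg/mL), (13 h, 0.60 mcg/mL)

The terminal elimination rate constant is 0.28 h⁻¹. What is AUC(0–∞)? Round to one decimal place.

Trapezoidal AUC_0→13:
  [0→0.5]: (22.74+19.77)/2 × 0.5 = 10.6275
  [0.5→1]: (19.77+17.19)/2 × 0.5 = 9.24
  [1→5]: (17.19+5.61)/2 × 4 = 45.6
  [5→11]: (5.61+1.05)/2 × 6 = 19.98
  [11→13]: (1.05+0.60)/2 × 2 = 1.65
  Sum = 87.0975 mcg/mL·h
Extrapolated tail: C_last / k_e = 0.60 / 0.28 = 2.143
AUC_0→∞ = 87.0975 + 2.143 = 89.2405 mcg/mL·h

AUC = 89.2 mcg/mL·h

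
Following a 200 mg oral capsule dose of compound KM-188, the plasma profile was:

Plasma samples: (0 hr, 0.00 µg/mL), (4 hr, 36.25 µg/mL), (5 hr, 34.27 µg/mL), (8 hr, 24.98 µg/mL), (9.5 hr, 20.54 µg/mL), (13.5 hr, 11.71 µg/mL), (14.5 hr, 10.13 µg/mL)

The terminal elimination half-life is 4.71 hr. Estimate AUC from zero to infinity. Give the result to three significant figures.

AUC = 375 µg/mL·hr

Trapezoidal AUC_0→14.5:
  [0→4]: (0.00+36.25)/2 × 4 = 72.5
  [4→5]: (36.25+34.27)/2 × 1 = 35.26
  [5→8]: (34.27+24.98)/2 × 3 = 88.875
  [8→9.5]: (24.98+20.54)/2 × 1.5 = 34.14
  [9.5→13.5]: (20.54+11.71)/2 × 4 = 64.5
  [13.5→14.5]: (11.71+10.13)/2 × 1 = 10.92
  Sum = 306.195 µg/mL·hr
k_e = ln2 / t½ = 0.693147 / 4.71 = 0.1472 hr^-1
Extrapolated tail: C_last / k_e = 10.13 / 0.1472 = 68.818
AUC_0→∞ = 306.195 + 68.818 = 375.013 µg/mL·hr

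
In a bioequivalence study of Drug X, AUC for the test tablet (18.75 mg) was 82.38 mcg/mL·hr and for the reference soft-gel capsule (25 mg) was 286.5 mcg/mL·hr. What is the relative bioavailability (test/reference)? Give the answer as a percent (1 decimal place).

F_rel = (AUC_test/D_test) / (AUC_ref/D_ref)
      = (82.38/18.75) / (286.5/25)
      = 4.3936 / 11.46 = 0.3834 = 38.34%

F_rel = 38.3%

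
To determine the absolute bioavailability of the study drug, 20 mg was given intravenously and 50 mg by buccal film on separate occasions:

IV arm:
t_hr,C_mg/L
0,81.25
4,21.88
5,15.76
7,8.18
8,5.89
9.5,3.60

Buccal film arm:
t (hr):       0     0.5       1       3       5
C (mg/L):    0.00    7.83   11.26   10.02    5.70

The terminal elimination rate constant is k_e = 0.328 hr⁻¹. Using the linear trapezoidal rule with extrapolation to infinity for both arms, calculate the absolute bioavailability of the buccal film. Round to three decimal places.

F = 0.089

Trapezoidal AUC_0→9.5 (IV):
  [0→4]: (81.25+21.88)/2 × 4 = 206.26
  [4→5]: (21.88+15.76)/2 × 1 = 18.82
  [5→7]: (15.76+8.18)/2 × 2 = 23.94
  [7→8]: (8.18+5.89)/2 × 1 = 7.035
  [8→9.5]: (5.89+3.60)/2 × 1.5 = 7.1175
  Sum = 263.1725 mg/L·hr
IV tail: 3.60/0.328 = 10.976; AUC_iv,0→∞ = 263.1725 + 10.976 = 274.1485 mg/L·hr
Trapezoidal AUC_0→5 (buccal film):
  [0→0.5]: (0.00+7.83)/2 × 0.5 = 1.9575
  [0.5→1]: (7.83+11.26)/2 × 0.5 = 4.7725
  [1→3]: (11.26+10.02)/2 × 2 = 21.28
  [3→5]: (10.02+5.70)/2 × 2 = 15.72
  Sum = 43.73 mg/L·hr
buccal film tail: 5.70/0.328 = 17.378; AUC_ev,0→∞ = 43.73 + 17.378 = 61.108 mg/L·hr
F = (AUC_ev/D_ev)/(AUC_iv/D_iv) = (61.108/50)/(274.1485/20) = 1.22216/13.707425 = 0.0892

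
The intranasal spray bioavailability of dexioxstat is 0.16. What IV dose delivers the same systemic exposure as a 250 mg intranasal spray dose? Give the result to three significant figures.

D_iv = 40.0 mg

Systemic exposure from an extravascular dose = F × D_ev, so the equivalent IV dose is F × D_ev.
D_iv = F × D_ev = 0.16 × 250 = 40 mg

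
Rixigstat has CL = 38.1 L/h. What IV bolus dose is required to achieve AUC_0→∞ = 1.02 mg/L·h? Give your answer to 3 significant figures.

Dose_iv = CL × AUC_0→∞
     = 38.1 × 1.02 = 38.862 mg

Dose = 38.9 mg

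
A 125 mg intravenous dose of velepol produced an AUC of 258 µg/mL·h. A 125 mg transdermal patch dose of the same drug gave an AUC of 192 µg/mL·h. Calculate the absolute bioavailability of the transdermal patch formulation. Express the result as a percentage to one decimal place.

F = (AUC_ev / D_ev) / (AUC_iv / D_iv)
  = (192/125) / (258/125)
  = 1.536 / 2.064 = 0.7442
  = 74.42%

F = 74.4%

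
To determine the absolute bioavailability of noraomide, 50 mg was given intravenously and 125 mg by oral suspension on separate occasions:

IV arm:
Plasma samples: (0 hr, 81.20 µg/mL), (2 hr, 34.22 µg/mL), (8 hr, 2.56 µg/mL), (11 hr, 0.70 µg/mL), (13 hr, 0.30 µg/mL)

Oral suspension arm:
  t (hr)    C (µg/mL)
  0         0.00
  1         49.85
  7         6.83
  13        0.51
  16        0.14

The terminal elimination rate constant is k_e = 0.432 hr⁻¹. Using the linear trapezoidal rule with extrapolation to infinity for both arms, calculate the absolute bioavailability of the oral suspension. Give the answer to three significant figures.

F = 0.376

Trapezoidal AUC_0→13 (IV):
  [0→2]: (81.20+34.22)/2 × 2 = 115.42
  [2→8]: (34.22+2.56)/2 × 6 = 110.34
  [8→11]: (2.56+0.70)/2 × 3 = 4.89
  [11→13]: (0.70+0.30)/2 × 2 = 1.0
  Sum = 231.65 µg/mL·hr
IV tail: 0.30/0.432 = 0.694; AUC_iv,0→∞ = 231.65 + 0.694 = 232.344 µg/mL·hr
Trapezoidal AUC_0→16 (oral suspension):
  [0→1]: (0.00+49.85)/2 × 1 = 24.925
  [1→7]: (49.85+6.83)/2 × 6 = 170.04
  [7→13]: (6.83+0.51)/2 × 6 = 22.02
  [13→16]: (0.51+0.14)/2 × 3 = 0.975
  Sum = 217.96 µg/mL·hr
oral suspension tail: 0.14/0.432 = 0.324; AUC_ev,0→∞ = 217.96 + 0.324 = 218.284 µg/mL·hr
F = (AUC_ev/D_ev)/(AUC_iv/D_iv) = (218.284/125)/(232.344/50) = 1.746272/4.64688 = 0.3758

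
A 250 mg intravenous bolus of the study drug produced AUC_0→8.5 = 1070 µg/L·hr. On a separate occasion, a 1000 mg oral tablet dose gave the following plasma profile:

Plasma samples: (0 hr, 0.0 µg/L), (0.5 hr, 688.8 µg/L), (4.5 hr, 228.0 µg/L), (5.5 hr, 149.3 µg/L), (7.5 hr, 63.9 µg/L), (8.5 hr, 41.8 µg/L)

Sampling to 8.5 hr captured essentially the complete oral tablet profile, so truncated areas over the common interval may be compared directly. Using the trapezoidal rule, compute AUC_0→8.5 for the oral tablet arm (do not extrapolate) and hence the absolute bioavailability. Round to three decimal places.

F = 0.575

Trapezoidal AUC_0→8.5 (oral tablet):
  [0→0.5]: (0.0+688.8)/2 × 0.5 = 172.2
  [0.5→4.5]: (688.8+228.0)/2 × 4 = 1833.6
  [4.5→5.5]: (228.0+149.3)/2 × 1 = 188.65
  [5.5→7.5]: (149.3+63.9)/2 × 2 = 213.2
  [7.5→8.5]: (63.9+41.8)/2 × 1 = 52.85
  Sum = 2460.5 µg/L·hr
F = (AUC_ev/D_ev)/(AUC_iv/D_iv) = (2460.5/1000)/(1070/250) = 2.4605/4.28 = 0.5749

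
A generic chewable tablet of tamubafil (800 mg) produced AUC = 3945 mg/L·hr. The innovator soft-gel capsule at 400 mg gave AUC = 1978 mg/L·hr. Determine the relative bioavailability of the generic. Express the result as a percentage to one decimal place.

F_rel = (AUC_test/D_test) / (AUC_ref/D_ref)
      = (3945/800) / (1978/400)
      = 4.93125 / 4.945 = 0.9972 = 99.72%

F_rel = 99.7%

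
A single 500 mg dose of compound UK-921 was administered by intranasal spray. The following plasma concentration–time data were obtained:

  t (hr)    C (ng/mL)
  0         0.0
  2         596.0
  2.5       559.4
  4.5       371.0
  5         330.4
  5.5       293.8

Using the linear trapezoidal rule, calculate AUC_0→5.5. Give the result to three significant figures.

Trapezoidal AUC_0→5.5:
  [0→2]: (0.0+596.0)/2 × 2 = 596.0
  [2→2.5]: (596.0+559.4)/2 × 0.5 = 288.85
  [2.5→4.5]: (559.4+371.0)/2 × 2 = 930.4
  [4.5→5]: (371.0+330.4)/2 × 0.5 = 175.35
  [5→5.5]: (330.4+293.8)/2 × 0.5 = 156.05
  Sum = 2146.65 ng/mL·hr

AUC = 2150 ng/mL·hr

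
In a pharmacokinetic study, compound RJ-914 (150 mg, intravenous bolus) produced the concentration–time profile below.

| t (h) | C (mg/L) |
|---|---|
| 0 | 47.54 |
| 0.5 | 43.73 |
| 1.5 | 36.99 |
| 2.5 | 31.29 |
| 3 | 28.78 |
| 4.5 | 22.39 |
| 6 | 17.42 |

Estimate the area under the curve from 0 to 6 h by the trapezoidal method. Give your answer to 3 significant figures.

AUC = 181 mg/L·h

Trapezoidal AUC_0→6:
  [0→0.5]: (47.54+43.73)/2 × 0.5 = 22.8175
  [0.5→1.5]: (43.73+36.99)/2 × 1 = 40.36
  [1.5→2.5]: (36.99+31.29)/2 × 1 = 34.14
  [2.5→3]: (31.29+28.78)/2 × 0.5 = 15.0175
  [3→4.5]: (28.78+22.39)/2 × 1.5 = 38.3775
  [4.5→6]: (22.39+17.42)/2 × 1.5 = 29.8575
  Sum = 180.57 mg/L·h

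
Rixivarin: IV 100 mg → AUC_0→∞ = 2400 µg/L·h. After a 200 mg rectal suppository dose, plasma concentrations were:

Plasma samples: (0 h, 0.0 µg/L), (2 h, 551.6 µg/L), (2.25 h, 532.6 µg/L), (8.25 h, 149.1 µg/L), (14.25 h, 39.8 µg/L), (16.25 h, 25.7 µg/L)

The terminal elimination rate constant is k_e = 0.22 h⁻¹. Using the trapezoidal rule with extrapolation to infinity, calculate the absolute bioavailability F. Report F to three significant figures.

F = 0.725

Trapezoidal AUC_0→16.25 (rectal suppository):
  [0→2]: (0.0+551.6)/2 × 2 = 551.6
  [2→2.25]: (551.6+532.6)/2 × 0.25 = 135.525
  [2.25→8.25]: (532.6+149.1)/2 × 6 = 2045.1
  [8.25→14.25]: (149.1+39.8)/2 × 6 = 566.7
  [14.25→16.25]: (39.8+25.7)/2 × 2 = 65.5
  Sum = 3364.425 µg/L·h
Tail: C_last/k_e = 25.7/0.22 = 116.818
AUC_0→∞ (rectal suppository) = 3364.425 + 116.818 = 3481.243 µg/L·h
F = (AUC_ev/D_ev)/(AUC_iv/D_iv) = (3481.243/200)/(2400/100) = 17.406215/24 = 0.7253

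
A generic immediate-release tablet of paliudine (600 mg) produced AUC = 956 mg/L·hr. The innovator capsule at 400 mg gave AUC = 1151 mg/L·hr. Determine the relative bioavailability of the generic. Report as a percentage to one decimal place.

F_rel = (AUC_test/D_test) / (AUC_ref/D_ref)
      = (956/600) / (1151/400)
      = 1.59333 / 2.8775 = 0.5537 = 55.37%

F_rel = 55.4%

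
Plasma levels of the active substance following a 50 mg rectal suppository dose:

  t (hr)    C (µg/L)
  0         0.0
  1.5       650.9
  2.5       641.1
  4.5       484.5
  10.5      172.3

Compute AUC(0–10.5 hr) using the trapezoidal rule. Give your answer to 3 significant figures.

Trapezoidal AUC_0→10.5:
  [0→1.5]: (0.0+650.9)/2 × 1.5 = 488.175
  [1.5→2.5]: (650.9+641.1)/2 × 1 = 646.0
  [2.5→4.5]: (641.1+484.5)/2 × 2 = 1125.6
  [4.5→10.5]: (484.5+172.3)/2 × 6 = 1970.4
  Sum = 4230.175 µg/L·hr

AUC = 4230 µg/L·hr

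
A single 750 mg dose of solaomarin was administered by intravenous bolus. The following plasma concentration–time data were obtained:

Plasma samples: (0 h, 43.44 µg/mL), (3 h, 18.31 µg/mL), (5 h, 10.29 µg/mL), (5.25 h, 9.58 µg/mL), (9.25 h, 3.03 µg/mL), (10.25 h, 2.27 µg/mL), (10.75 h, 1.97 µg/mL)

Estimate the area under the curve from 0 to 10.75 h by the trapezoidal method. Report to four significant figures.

Trapezoidal AUC_0→10.75:
  [0→3]: (43.44+18.31)/2 × 3 = 92.625
  [3→5]: (18.31+10.29)/2 × 2 = 28.6
  [5→5.25]: (10.29+9.58)/2 × 0.25 = 2.48375
  [5.25→9.25]: (9.58+3.03)/2 × 4 = 25.22
  [9.25→10.25]: (3.03+2.27)/2 × 1 = 2.65
  [10.25→10.75]: (2.27+1.97)/2 × 0.5 = 1.06
  Sum = 152.63875 µg/mL·h

AUC = 152.6 µg/mL·h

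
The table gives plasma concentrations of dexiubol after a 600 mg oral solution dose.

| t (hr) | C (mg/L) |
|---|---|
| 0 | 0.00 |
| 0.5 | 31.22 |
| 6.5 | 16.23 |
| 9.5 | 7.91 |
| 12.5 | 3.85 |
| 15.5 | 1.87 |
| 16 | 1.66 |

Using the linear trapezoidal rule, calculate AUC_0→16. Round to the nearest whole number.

Trapezoidal AUC_0→16:
  [0→0.5]: (0.00+31.22)/2 × 0.5 = 7.805
  [0.5→6.5]: (31.22+16.23)/2 × 6 = 142.35
  [6.5→9.5]: (16.23+7.91)/2 × 3 = 36.21
  [9.5→12.5]: (7.91+3.85)/2 × 3 = 17.64
  [12.5→15.5]: (3.85+1.87)/2 × 3 = 8.58
  [15.5→16]: (1.87+1.66)/2 × 0.5 = 0.8825
  Sum = 213.4675 mg/L·hr

AUC = 213 mg/L·hr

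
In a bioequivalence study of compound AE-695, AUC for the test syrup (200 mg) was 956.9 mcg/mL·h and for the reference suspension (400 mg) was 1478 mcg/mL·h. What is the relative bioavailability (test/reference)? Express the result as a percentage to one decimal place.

F_rel = 129.5%

F_rel = (AUC_test/D_test) / (AUC_ref/D_ref)
      = (956.9/200) / (1478/400)
      = 4.7845 / 3.695 = 1.2949 = 129.49%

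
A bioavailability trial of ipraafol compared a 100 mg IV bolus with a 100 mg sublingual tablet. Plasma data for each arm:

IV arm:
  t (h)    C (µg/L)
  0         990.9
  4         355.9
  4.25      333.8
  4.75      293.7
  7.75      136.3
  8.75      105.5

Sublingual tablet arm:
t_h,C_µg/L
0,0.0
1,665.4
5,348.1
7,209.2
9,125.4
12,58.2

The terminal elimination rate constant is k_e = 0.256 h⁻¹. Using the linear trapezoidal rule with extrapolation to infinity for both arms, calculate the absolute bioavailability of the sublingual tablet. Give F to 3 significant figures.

F = 0.912

Trapezoidal AUC_0→8.75 (IV):
  [0→4]: (990.9+355.9)/2 × 4 = 2693.6
  [4→4.25]: (355.9+333.8)/2 × 0.25 = 86.2125
  [4.25→4.75]: (333.8+293.7)/2 × 0.5 = 156.875
  [4.75→7.75]: (293.7+136.3)/2 × 3 = 645.0
  [7.75→8.75]: (136.3+105.5)/2 × 1 = 120.9
  Sum = 3702.5875 µg/L·h
IV tail: 105.5/0.256 = 412.109; AUC_iv,0→∞ = 3702.5875 + 412.109 = 4114.6965 µg/L·h
Trapezoidal AUC_0→12 (sublingual tablet):
  [0→1]: (0.0+665.4)/2 × 1 = 332.7
  [1→5]: (665.4+348.1)/2 × 4 = 2027.0
  [5→7]: (348.1+209.2)/2 × 2 = 557.3
  [7→9]: (209.2+125.4)/2 × 2 = 334.6
  [9→12]: (125.4+58.2)/2 × 3 = 275.4
  Sum = 3527.0 µg/L·h
sublingual tablet tail: 58.2/0.256 = 227.344; AUC_ev,0→∞ = 3527.0 + 227.344 = 3754.344 µg/L·h
F = (AUC_ev/D_ev)/(AUC_iv/D_iv) = (3754.344/100)/(4114.6965/100) = 37.54344/41.146965 = 0.9124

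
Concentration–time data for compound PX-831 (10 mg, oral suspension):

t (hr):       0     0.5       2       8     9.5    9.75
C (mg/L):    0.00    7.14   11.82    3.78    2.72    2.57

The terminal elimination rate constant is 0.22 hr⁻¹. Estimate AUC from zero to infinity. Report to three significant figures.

AUC = 80.0 mg/L·hr

Trapezoidal AUC_0→9.75:
  [0→0.5]: (0.00+7.14)/2 × 0.5 = 1.785
  [0.5→2]: (7.14+11.82)/2 × 1.5 = 14.22
  [2→8]: (11.82+3.78)/2 × 6 = 46.8
  [8→9.5]: (3.78+2.72)/2 × 1.5 = 4.875
  [9.5→9.75]: (2.72+2.57)/2 × 0.25 = 0.66125
  Sum = 68.34125 mg/L·hr
Extrapolated tail: C_last / k_e = 2.57 / 0.22 = 11.682
AUC_0→∞ = 68.34125 + 11.682 = 80.02325 mg/L·hr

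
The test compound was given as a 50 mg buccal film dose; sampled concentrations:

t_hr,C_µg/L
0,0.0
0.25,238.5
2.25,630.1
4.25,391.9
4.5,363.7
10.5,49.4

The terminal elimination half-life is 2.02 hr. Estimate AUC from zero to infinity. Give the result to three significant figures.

Trapezoidal AUC_0→10.5:
  [0→0.25]: (0.0+238.5)/2 × 0.25 = 29.8125
  [0.25→2.25]: (238.5+630.1)/2 × 2 = 868.6
  [2.25→4.25]: (630.1+391.9)/2 × 2 = 1022.0
  [4.25→4.5]: (391.9+363.7)/2 × 0.25 = 94.45
  [4.5→10.5]: (363.7+49.4)/2 × 6 = 1239.3
  Sum = 3254.1625 µg/L·hr
k_e = ln2 / t½ = 0.693147 / 2.02 = 0.3431 hr^-1
Extrapolated tail: C_last / k_e = 49.4 / 0.3431 = 143.981
AUC_0→∞ = 3254.1625 + 143.981 = 3398.1435 µg/L·hr

AUC = 3400 µg/L·hr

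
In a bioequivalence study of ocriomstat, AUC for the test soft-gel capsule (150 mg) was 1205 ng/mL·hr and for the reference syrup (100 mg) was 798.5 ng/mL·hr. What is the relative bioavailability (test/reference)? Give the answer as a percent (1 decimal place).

F_rel = (AUC_test/D_test) / (AUC_ref/D_ref)
      = (1205/150) / (798.5/100)
      = 8.03333 / 7.985 = 1.0061 = 100.61%

F_rel = 100.6%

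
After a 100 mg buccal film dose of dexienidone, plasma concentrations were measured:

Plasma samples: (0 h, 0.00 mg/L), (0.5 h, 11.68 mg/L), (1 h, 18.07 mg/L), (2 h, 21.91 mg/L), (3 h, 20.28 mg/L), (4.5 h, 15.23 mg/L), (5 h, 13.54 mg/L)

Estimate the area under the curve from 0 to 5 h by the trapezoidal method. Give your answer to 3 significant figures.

Trapezoidal AUC_0→5:
  [0→0.5]: (0.00+11.68)/2 × 0.5 = 2.92
  [0.5→1]: (11.68+18.07)/2 × 0.5 = 7.4375
  [1→2]: (18.07+21.91)/2 × 1 = 19.99
  [2→3]: (21.91+20.28)/2 × 1 = 21.095
  [3→4.5]: (20.28+15.23)/2 × 1.5 = 26.6325
  [4.5→5]: (15.23+13.54)/2 × 0.5 = 7.1925
  Sum = 85.2675 mg/L·h

AUC = 85.3 mg/L·h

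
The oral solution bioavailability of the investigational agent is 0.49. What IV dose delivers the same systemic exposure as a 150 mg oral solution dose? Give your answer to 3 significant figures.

D_iv = 73.5 mg

Systemic exposure from an extravascular dose = F × D_ev, so the equivalent IV dose is F × D_ev.
D_iv = F × D_ev = 0.49 × 150 = 73.5 mg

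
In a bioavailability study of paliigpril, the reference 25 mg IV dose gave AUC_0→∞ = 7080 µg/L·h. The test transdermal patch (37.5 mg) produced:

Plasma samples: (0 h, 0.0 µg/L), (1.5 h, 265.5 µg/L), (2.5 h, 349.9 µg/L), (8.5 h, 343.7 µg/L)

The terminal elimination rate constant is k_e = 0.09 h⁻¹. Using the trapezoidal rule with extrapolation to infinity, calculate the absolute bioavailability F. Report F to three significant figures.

Trapezoidal AUC_0→8.5 (transdermal patch):
  [0→1.5]: (0.0+265.5)/2 × 1.5 = 199.125
  [1.5→2.5]: (265.5+349.9)/2 × 1 = 307.7
  [2.5→8.5]: (349.9+343.7)/2 × 6 = 2080.8
  Sum = 2587.625 µg/L·h
Tail: C_last/k_e = 343.7/0.09 = 3818.889
AUC_0→∞ (transdermal patch) = 2587.625 + 3818.889 = 6406.514 µg/L·h
F = (AUC_ev/D_ev)/(AUC_iv/D_iv) = (6406.514/37.5)/(7080/25) = 170.84/283.2 = 0.6032

F = 0.603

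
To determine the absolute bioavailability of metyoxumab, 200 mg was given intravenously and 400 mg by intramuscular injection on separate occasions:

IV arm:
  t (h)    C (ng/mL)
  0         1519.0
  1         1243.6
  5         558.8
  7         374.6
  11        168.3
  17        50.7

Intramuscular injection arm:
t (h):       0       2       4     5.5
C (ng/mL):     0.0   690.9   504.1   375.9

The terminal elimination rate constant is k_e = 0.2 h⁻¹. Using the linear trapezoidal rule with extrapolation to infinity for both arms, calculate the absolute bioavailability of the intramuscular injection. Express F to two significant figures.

Trapezoidal AUC_0→17 (IV):
  [0→1]: (1519.0+1243.6)/2 × 1 = 1381.3
  [1→5]: (1243.6+558.8)/2 × 4 = 3604.8
  [5→7]: (558.8+374.6)/2 × 2 = 933.4
  [7→11]: (374.6+168.3)/2 × 4 = 1085.8
  [11→17]: (168.3+50.7)/2 × 6 = 657.0
  Sum = 7662.3 ng/mL·h
IV tail: 50.7/0.2 = 253.500; AUC_iv,0→∞ = 7662.3 + 253.500 = 7915.8 ng/mL·h
Trapezoidal AUC_0→5.5 (intramuscular injection):
  [0→2]: (0.0+690.9)/2 × 2 = 690.9
  [2→4]: (690.9+504.1)/2 × 2 = 1195.0
  [4→5.5]: (504.1+375.9)/2 × 1.5 = 660.0
  Sum = 2545.9 ng/mL·h
intramuscular injection tail: 375.9/0.2 = 1879.500; AUC_ev,0→∞ = 2545.9 + 1879.500 = 4425.4 ng/mL·h
F = (AUC_ev/D_ev)/(AUC_iv/D_iv) = (4425.4/400)/(7915.8/200) = 11.0635/39.579 = 0.2795

F = 0.28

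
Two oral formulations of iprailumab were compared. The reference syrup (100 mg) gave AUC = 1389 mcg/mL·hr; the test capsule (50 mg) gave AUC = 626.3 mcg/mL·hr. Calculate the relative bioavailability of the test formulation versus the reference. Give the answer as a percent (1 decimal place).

F_rel = 90.2%

F_rel = (AUC_test/D_test) / (AUC_ref/D_ref)
      = (626.3/50) / (1389/100)
      = 12.526 / 13.89 = 0.9018 = 90.18%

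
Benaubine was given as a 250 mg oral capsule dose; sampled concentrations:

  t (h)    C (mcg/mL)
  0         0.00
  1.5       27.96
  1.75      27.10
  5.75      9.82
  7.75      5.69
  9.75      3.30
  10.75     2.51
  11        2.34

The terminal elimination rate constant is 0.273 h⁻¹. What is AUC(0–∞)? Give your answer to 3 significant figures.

Trapezoidal AUC_0→11:
  [0→1.5]: (0.00+27.96)/2 × 1.5 = 20.97
  [1.5→1.75]: (27.96+27.10)/2 × 0.25 = 6.8825
  [1.75→5.75]: (27.10+9.82)/2 × 4 = 73.84
  [5.75→7.75]: (9.82+5.69)/2 × 2 = 15.51
  [7.75→9.75]: (5.69+3.30)/2 × 2 = 8.99
  [9.75→10.75]: (3.30+2.51)/2 × 1 = 2.905
  [10.75→11]: (2.51+2.34)/2 × 0.25 = 0.60625
  Sum = 129.70375 mcg/mL·h
Extrapolated tail: C_last / k_e = 2.34 / 0.273 = 8.571
AUC_0→∞ = 129.70375 + 8.571 = 138.27475 mcg/mL·h

AUC = 138 mcg/mL·h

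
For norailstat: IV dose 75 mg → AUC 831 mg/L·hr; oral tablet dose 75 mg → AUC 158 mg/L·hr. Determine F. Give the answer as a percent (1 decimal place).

F = (AUC_ev / D_ev) / (AUC_iv / D_iv)
  = (158/75) / (831/75)
  = 2.10667 / 11.08 = 0.1901
  = 19.01%

F = 19.0%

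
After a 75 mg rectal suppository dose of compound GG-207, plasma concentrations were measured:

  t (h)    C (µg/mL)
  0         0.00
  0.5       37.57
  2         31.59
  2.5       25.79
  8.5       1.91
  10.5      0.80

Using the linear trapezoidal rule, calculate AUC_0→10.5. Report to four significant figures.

Trapezoidal AUC_0→10.5:
  [0→0.5]: (0.00+37.57)/2 × 0.5 = 9.3925
  [0.5→2]: (37.57+31.59)/2 × 1.5 = 51.87
  [2→2.5]: (31.59+25.79)/2 × 0.5 = 14.345
  [2.5→8.5]: (25.79+1.91)/2 × 6 = 83.1
  [8.5→10.5]: (1.91+0.80)/2 × 2 = 2.71
  Sum = 161.4175 µg/mL·h

AUC = 161.4 µg/mL·h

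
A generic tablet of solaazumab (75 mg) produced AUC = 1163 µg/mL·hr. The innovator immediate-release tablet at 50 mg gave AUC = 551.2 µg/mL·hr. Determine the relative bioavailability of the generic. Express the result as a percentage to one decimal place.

F_rel = (AUC_test/D_test) / (AUC_ref/D_ref)
      = (1163/75) / (551.2/50)
      = 15.5067 / 11.024 = 1.4066 = 140.66%

F_rel = 140.7%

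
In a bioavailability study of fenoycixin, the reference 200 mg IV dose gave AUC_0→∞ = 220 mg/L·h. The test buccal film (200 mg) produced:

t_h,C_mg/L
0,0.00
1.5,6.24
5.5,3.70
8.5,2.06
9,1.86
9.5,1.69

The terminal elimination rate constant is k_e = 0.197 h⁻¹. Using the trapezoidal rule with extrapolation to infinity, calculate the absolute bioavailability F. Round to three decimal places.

Trapezoidal AUC_0→9.5 (buccal film):
  [0→1.5]: (0.00+6.24)/2 × 1.5 = 4.68
  [1.5→5.5]: (6.24+3.70)/2 × 4 = 19.88
  [5.5→8.5]: (3.70+2.06)/2 × 3 = 8.64
  [8.5→9]: (2.06+1.86)/2 × 0.5 = 0.98
  [9→9.5]: (1.86+1.69)/2 × 0.5 = 0.8875
  Sum = 35.0675 mg/L·h
Tail: C_last/k_e = 1.69/0.197 = 8.579
AUC_0→∞ (buccal film) = 35.0675 + 8.579 = 43.6465 mg/L·h
F = (AUC_ev/D_ev)/(AUC_iv/D_iv) = (43.6465/200)/(220/200) = 0.2182325/1.1 = 0.1984

F = 0.198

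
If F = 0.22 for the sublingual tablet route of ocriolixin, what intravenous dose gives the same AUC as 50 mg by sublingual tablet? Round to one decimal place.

Systemic exposure from an extravascular dose = F × D_ev, so the equivalent IV dose is F × D_ev.
D_iv = F × D_ev = 0.22 × 50 = 11 mg

D_iv = 11.0 mg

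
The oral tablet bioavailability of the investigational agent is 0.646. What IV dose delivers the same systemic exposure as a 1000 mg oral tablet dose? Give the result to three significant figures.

D_iv = 646 mg

Systemic exposure from an extravascular dose = F × D_ev, so the equivalent IV dose is F × D_ev.
D_iv = F × D_ev = 0.646 × 1000 = 646 mg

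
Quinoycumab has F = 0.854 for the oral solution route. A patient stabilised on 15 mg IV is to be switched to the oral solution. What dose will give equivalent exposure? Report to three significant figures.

D_oral = 17.6 mg

For equal systemic exposure: F × D_ev = D_iv
D_ev = D_iv / F = 15 / 0.854 = 17.5644 mg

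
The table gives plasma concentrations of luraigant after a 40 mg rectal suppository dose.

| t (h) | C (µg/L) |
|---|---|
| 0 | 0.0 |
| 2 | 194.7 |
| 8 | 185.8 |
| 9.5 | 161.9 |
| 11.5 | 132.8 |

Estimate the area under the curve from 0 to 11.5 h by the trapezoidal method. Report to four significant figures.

Trapezoidal AUC_0→11.5:
  [0→2]: (0.0+194.7)/2 × 2 = 194.7
  [2→8]: (194.7+185.8)/2 × 6 = 1141.5
  [8→9.5]: (185.8+161.9)/2 × 1.5 = 260.775
  [9.5→11.5]: (161.9+132.8)/2 × 2 = 294.7
  Sum = 1891.675 µg/L·h

AUC = 1892 µg/L·h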